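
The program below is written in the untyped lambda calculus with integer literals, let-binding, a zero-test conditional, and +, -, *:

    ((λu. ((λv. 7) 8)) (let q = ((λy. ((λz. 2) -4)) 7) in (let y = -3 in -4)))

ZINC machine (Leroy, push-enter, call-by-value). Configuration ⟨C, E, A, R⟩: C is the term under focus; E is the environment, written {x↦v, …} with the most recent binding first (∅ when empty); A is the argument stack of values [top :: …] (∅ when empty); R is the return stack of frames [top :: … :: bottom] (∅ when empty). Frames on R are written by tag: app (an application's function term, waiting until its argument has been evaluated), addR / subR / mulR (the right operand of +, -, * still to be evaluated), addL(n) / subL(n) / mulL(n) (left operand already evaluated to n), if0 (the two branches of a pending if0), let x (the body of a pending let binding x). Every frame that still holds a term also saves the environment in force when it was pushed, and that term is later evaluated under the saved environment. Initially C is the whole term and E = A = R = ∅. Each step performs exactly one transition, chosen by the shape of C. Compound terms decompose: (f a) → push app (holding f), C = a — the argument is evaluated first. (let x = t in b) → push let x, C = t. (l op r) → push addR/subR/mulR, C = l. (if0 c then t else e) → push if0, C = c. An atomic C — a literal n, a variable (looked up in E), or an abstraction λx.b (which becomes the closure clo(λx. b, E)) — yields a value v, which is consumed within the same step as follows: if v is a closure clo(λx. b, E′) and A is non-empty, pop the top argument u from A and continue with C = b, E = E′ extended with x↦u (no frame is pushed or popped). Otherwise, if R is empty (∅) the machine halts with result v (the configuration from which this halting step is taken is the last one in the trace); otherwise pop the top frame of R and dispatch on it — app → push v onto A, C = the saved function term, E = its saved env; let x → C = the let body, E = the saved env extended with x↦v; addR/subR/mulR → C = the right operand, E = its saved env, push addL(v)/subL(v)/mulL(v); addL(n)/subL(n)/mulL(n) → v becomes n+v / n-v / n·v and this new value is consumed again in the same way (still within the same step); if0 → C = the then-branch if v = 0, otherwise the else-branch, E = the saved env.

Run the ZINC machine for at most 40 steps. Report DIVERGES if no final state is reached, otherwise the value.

step 0: ⟨C=((λu. ((λv. 7) 8)) (let q = ((λy. ((λz. 2) -4)) 7) in (let y = -3 in -4))); E=∅; A=∅; R=∅⟩
step 1: ⟨C=(let q = ((λy. ((λz. 2) -4)) 7) in (let y = -3 in -4)); E=∅; A=∅; R=[app]⟩
step 2: ⟨C=((λy. ((λz. 2) -4)) 7); E=∅; A=∅; R=[let q :: app]⟩
step 3: ⟨C=7; E=∅; A=∅; R=[app :: let q :: app]⟩
step 4: ⟨C=(λy. ((λz. 2) -4)); E=∅; A=[7]; R=[let q :: app]⟩
step 5: ⟨C=((λz. 2) -4); E={y↦7}; A=∅; R=[let q :: app]⟩
step 6: ⟨C=-4; E={y↦7}; A=∅; R=[app :: let q :: app]⟩
step 7: ⟨C=(λz. 2); E={y↦7}; A=[-4]; R=[let q :: app]⟩
step 8: ⟨C=2; E={z↦-4, y↦7}; A=∅; R=[let q :: app]⟩
step 9: ⟨C=(let y = -3 in -4); E={q↦2}; A=∅; R=[app]⟩
step 10: ⟨C=-3; E={q↦2}; A=∅; R=[let y :: app]⟩
step 11: ⟨C=-4; E={y↦-3, q↦2}; A=∅; R=[app]⟩
step 12: ⟨C=(λu. ((λv. 7) 8)); E=∅; A=[-4]; R=∅⟩
step 13: ⟨C=((λv. 7) 8); E={u↦-4}; A=∅; R=∅⟩
step 14: ⟨C=8; E={u↦-4}; A=∅; R=[app]⟩
step 15: ⟨C=(λv. 7); E={u↦-4}; A=[8]; R=∅⟩
step 16: ⟨C=7; E={v↦8, u↦-4}; A=∅; R=∅⟩
→ final value 7

Answer: 7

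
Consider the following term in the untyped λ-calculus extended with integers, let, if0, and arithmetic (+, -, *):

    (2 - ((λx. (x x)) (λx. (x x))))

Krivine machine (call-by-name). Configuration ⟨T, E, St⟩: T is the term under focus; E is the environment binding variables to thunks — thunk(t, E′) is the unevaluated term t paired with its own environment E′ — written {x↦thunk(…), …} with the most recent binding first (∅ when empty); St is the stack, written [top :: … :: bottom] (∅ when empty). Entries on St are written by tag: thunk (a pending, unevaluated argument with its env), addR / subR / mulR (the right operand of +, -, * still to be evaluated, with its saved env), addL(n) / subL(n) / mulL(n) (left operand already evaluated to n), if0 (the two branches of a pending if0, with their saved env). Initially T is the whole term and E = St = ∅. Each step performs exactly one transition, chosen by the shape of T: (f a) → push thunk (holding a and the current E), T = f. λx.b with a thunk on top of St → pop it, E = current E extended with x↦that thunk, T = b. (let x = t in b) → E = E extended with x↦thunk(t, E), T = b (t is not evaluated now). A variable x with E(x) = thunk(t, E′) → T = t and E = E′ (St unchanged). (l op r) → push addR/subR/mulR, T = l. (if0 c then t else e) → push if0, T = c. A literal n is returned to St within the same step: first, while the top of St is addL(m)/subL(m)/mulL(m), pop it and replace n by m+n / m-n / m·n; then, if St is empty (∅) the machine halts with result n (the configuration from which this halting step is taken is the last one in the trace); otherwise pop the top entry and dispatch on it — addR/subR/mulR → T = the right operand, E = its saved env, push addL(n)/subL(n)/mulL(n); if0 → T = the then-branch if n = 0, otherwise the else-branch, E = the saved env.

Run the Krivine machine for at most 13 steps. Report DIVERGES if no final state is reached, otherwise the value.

t=0: [T=(2 - ((λx. (x x)) (λx. (x x)))) | E=∅ | St=∅]
t=1: [T=2 | E=∅ | St=[subR]]
t=2: [T=((λx. (x x)) (λx. (x x))) | E=∅ | St=[subL(2)]]
t=3: [T=(λx. (x x)) | E=∅ | St=[thunk :: subL(2)]]
t=4: [T=(x x) | E={x↦thunk((λx. (x x)), ∅)} | St=[subL(2)]]
t=5: [T=x | E={x↦thunk((λx. (x x)), ∅)} | St=[thunk :: subL(2)]]
t=6: [T=(λx. (x x)) | E=∅ | St=[thunk :: subL(2)]]
t=7: [T=(x x) | E={x↦thunk(x, {x↦thunk((λx. (x x)), ∅)})} | St=[subL(2)]]
t=8: [T=x | E={x↦thunk(x, {x↦thunk((λx. (x x)), ∅)})} | St=[thunk :: subL(2)]]
t=9: [T=x | E={x↦thunk((λx. (x x)), ∅)} | St=[thunk :: subL(2)]]
t=10: [T=(λx. (x x)) | E=∅ | St=[thunk :: subL(2)]]
t=11: [T=(x x) | E={x↦thunk(x, {x↦thunk(x, {x↦thunk((λx. (x x)), ∅)})})} | St=[subL(2)]]
t=12: [T=x | E={x↦thunk(x, {x↦thunk(x, {x↦thunk((λx. (x x)), ∅)})})} | St=[thunk :: subL(2)]]
t=13: [T=x | E={x↦thunk(x, {x↦thunk((λx. (x x)), ∅)})} | St=[thunk :: subL(2)]]
→ 13 transitions taken and the configuration is still not final: no result within 13 steps

Answer: DIVERGES (no final state within 13 steps)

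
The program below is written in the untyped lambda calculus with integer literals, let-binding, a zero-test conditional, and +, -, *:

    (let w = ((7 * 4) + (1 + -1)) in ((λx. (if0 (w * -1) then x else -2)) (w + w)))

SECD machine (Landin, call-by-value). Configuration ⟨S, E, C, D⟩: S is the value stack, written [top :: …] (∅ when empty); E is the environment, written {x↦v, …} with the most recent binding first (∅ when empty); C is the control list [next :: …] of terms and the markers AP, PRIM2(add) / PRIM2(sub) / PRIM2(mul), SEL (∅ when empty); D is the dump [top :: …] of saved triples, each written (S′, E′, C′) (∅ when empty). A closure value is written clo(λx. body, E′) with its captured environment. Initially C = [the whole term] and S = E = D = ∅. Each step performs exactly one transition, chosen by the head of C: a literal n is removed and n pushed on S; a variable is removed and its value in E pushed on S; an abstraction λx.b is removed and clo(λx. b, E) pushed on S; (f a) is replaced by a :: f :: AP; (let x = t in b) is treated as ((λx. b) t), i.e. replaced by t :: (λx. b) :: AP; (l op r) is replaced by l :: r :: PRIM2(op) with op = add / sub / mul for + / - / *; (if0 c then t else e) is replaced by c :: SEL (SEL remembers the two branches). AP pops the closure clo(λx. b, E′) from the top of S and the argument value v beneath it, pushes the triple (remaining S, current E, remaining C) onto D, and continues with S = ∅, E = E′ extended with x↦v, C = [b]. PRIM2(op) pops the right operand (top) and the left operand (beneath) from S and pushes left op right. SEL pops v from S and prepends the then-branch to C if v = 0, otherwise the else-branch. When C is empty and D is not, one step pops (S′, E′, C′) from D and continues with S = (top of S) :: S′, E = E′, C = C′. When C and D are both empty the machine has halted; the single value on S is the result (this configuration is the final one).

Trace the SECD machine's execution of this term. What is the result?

Answer: -2

Execution trace:
0. <S=∅, E=∅, C=[(let w = ((7 * 4) + (1 + -1)) in ((λx. (if0 (w * -1) then x else -2)) (w + w)))], D=∅>
1. <S=∅, E=∅, C=[((7 * 4) + (1 + -1)) :: (λw. ((λx. (if0 (w * -1) then x else -2)) (w + w))) :: AP], D=∅>
2. <S=∅, E=∅, C=[(7 * 4) :: (1 + -1) :: PRIM2(add) :: (λw. ((λx. (if0 (w * -1) then x else -2)) (w + w))) :: AP], D=∅>
3. <S=∅, E=∅, C=[7 :: 4 :: PRIM2(mul) :: (1 + -1) :: PRIM2(add) :: (λw. ((λx. (if0 (w * -1) then x else -2)) (w + w))) :: AP], D=∅>
4. <S=[7], E=∅, C=[4 :: PRIM2(mul) :: (1 + -1) :: PRIM2(add) :: (λw. ((λx. (if0 (w * -1) then x else -2)) (w + w))) :: AP], D=∅>
5. <S=[4 :: 7], E=∅, C=[PRIM2(mul) :: (1 + -1) :: PRIM2(add) :: (λw. ((λx. (if0 (w * -1) then x else -2)) (w + w))) :: AP], D=∅>
6. <S=[28], E=∅, C=[(1 + -1) :: PRIM2(add) :: (λw. ((λx. (if0 (w * -1) then x else -2)) (w + w))) :: AP], D=∅>
7. <S=[28], E=∅, C=[1 :: -1 :: PRIM2(add) :: PRIM2(add) :: (λw. ((λx. (if0 (w * -1) then x else -2)) (w + w))) :: AP], D=∅>
8. <S=[1 :: 28], E=∅, C=[-1 :: PRIM2(add) :: PRIM2(add) :: (λw. ((λx. (if0 (w * -1) then x else -2)) (w + w))) :: AP], D=∅>
9. <S=[-1 :: 1 :: 28], E=∅, C=[PRIM2(add) :: PRIM2(add) :: (λw. ((λx. (if0 (w * -1) then x else -2)) (w + w))) :: AP], D=∅>
10. <S=[0 :: 28], E=∅, C=[PRIM2(add) :: (λw. ((λx. (if0 (w * -1) then x else -2)) (w + w))) :: AP], D=∅>
11. <S=[28], E=∅, C=[(λw. ((λx. (if0 (w * -1) then x else -2)) (w + w))) :: AP], D=∅>
12. <S=[clo(λw. ((λx. (if0 (w * -1) then x else -2)) (w + w)), ∅) :: 28], E=∅, C=[AP], D=∅>
13. <S=∅, E={w↦28}, C=[((λx. (if0 (w * -1) then x else -2)) (w + w))], D=[(∅, ∅, ∅)]>
14. <S=∅, E={w↦28}, C=[(w + w) :: (λx. (if0 (w * -1) then x else -2)) :: AP], D=[(∅, ∅, ∅)]>
15. <S=∅, E={w↦28}, C=[w :: w :: PRIM2(add) :: (λx. (if0 (w * -1) then x else -2)) :: AP], D=[(∅, ∅, ∅)]>
16. <S=[28], E={w↦28}, C=[w :: PRIM2(add) :: (λx. (if0 (w * -1) then x else -2)) :: AP], D=[(∅, ∅, ∅)]>
17. <S=[28 :: 28], E={w↦28}, C=[PRIM2(add) :: (λx. (if0 (w * -1) then x else -2)) :: AP], D=[(∅, ∅, ∅)]>
18. <S=[56], E={w↦28}, C=[(λx. (if0 (w * -1) then x else -2)) :: AP], D=[(∅, ∅, ∅)]>
19. <S=[clo(λx. (if0 (w * -1) then x else -2), {w↦28}) :: 56], E={w↦28}, C=[AP], D=[(∅, ∅, ∅)]>
20. <S=∅, E={x↦56, w↦28}, C=[(if0 (w * -1) then x else -2)], D=[(∅, {w↦28}, ∅) :: (∅, ∅, ∅)]>
21. <S=∅, E={x↦56, w↦28}, C=[(w * -1) :: SEL], D=[(∅, {w↦28}, ∅) :: (∅, ∅, ∅)]>
22. <S=∅, E={x↦56, w↦28}, C=[w :: -1 :: PRIM2(mul) :: SEL], D=[(∅, {w↦28}, ∅) :: (∅, ∅, ∅)]>
23. <S=[28], E={x↦56, w↦28}, C=[-1 :: PRIM2(mul) :: SEL], D=[(∅, {w↦28}, ∅) :: (∅, ∅, ∅)]>
24. <S=[-1 :: 28], E={x↦56, w↦28}, C=[PRIM2(mul) :: SEL], D=[(∅, {w↦28}, ∅) :: (∅, ∅, ∅)]>
25. <S=[-28], E={x↦56, w↦28}, C=[SEL], D=[(∅, {w↦28}, ∅) :: (∅, ∅, ∅)]>
26. <S=∅, E={x↦56, w↦28}, C=[-2], D=[(∅, {w↦28}, ∅) :: (∅, ∅, ∅)]>
27. <S=[-2], E={x↦56, w↦28}, C=∅, D=[(∅, {w↦28}, ∅) :: (∅, ∅, ∅)]>
28. <S=[-2], E={w↦28}, C=∅, D=[(∅, ∅, ∅)]>
29. <S=[-2], E=∅, C=∅, D=∅>
→ final value -2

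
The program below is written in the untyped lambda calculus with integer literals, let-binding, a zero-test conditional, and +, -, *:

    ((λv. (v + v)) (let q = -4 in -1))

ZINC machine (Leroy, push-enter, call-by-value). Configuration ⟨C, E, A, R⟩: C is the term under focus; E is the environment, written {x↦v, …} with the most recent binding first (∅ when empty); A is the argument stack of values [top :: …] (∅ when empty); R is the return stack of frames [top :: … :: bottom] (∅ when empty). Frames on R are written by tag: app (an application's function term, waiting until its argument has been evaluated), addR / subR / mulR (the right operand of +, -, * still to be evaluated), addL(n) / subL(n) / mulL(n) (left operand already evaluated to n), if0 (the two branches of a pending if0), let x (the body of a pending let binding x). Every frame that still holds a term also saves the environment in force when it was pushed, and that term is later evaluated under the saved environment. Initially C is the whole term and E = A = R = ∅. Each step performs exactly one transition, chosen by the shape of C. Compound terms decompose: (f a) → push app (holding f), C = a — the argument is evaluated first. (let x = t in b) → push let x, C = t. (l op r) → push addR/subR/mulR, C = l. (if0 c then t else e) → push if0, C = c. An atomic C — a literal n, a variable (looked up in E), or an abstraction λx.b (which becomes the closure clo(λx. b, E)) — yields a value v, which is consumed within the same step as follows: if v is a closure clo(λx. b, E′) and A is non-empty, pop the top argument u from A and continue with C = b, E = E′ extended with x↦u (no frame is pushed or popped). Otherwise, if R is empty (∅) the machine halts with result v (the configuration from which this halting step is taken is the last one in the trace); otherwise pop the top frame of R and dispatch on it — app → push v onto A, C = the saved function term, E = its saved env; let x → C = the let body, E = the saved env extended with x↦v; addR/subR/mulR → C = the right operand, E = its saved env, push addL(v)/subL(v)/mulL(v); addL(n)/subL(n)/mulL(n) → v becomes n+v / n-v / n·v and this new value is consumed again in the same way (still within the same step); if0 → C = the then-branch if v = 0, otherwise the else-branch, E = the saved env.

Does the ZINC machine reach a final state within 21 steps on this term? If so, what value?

Answer: -2

Derivation:
t=0: <C=((λv. (v + v)) (let q = -4 in -1)), E=∅, A=∅, R=∅>
t=1: <C=(let q = -4 in -1), E=∅, A=∅, R=[app]>
t=2: <C=-4, E=∅, A=∅, R=[let q :: app]>
t=3: <C=-1, E={q↦-4}, A=∅, R=[app]>
t=4: <C=(λv. (v + v)), E=∅, A=[-1], R=∅>
t=5: <C=(v + v), E={v↦-1}, A=∅, R=∅>
t=6: <C=v, E={v↦-1}, A=∅, R=[addR]>
t=7: <C=v, E={v↦-1}, A=∅, R=[addL(-1)]>
→ final value -2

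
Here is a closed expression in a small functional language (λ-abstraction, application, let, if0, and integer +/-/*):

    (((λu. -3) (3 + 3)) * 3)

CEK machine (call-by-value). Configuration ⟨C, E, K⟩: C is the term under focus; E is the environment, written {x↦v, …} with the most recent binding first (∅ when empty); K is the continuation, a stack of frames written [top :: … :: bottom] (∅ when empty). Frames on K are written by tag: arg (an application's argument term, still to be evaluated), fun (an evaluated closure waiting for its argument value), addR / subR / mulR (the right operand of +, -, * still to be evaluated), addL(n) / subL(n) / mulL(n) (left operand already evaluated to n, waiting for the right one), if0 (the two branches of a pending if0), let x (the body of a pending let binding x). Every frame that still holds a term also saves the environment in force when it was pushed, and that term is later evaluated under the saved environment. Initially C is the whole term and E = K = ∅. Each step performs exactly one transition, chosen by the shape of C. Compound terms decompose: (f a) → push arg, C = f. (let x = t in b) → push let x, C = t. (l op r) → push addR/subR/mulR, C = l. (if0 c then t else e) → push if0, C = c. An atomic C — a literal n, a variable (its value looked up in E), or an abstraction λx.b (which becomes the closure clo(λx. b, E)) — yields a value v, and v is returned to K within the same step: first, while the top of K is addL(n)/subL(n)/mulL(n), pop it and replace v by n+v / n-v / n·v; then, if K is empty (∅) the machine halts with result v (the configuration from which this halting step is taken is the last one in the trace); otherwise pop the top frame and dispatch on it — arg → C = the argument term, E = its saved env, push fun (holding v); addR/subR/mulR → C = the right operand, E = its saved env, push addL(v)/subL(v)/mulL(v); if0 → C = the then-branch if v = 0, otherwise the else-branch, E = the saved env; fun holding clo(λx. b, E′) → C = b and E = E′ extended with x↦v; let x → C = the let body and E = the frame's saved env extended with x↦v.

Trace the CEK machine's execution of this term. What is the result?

Answer: -9

Execution trace:
step 0: [C=(((λu. -3) (3 + 3)) * 3) | E=∅ | K=∅]
step 1: [C=((λu. -3) (3 + 3)) | E=∅ | K=[mulR]]
step 2: [C=(λu. -3) | E=∅ | K=[arg :: mulR]]
step 3: [C=(3 + 3) | E=∅ | K=[fun :: mulR]]
step 4: [C=3 | E=∅ | K=[addR :: fun :: mulR]]
step 5: [C=3 | E=∅ | K=[addL(3) :: fun :: mulR]]
step 6: [C=-3 | E={u↦6} | K=[mulR]]
step 7: [C=3 | E=∅ | K=[mulL(-3)]]
→ final value -9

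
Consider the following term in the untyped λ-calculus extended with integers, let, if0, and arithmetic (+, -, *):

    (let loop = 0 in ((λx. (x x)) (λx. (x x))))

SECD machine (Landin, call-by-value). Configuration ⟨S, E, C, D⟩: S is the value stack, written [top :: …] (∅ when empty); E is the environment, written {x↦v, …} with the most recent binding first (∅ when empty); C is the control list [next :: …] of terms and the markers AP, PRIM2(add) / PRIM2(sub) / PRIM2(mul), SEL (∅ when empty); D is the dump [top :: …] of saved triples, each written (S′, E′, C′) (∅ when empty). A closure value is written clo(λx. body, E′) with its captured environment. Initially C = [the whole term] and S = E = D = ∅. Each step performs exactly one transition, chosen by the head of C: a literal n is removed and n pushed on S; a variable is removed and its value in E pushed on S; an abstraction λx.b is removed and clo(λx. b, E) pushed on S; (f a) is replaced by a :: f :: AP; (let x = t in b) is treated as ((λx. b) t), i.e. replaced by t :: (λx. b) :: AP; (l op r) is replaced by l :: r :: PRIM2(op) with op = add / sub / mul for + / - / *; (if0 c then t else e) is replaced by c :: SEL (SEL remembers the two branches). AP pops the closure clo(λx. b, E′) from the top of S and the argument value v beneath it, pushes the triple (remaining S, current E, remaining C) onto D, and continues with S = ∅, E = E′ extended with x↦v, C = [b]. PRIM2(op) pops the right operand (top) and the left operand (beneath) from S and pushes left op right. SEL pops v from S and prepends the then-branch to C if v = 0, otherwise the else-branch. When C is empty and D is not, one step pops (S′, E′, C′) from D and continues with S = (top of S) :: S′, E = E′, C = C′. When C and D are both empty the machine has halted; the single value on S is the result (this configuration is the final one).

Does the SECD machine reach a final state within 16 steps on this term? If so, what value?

Answer: DIVERGES (no final state within 16 steps)

Execution trace:
0. ⟨S=∅; E=∅; C=[(let loop = 0 in ((λx. (x x)) (λx. (x x))))]; D=∅⟩
1. ⟨S=∅; E=∅; C=[0 :: (λloop. ((λx. (x x)) (λx. (x x)))) :: AP]; D=∅⟩
2. ⟨S=[0]; E=∅; C=[(λloop. ((λx. (x x)) (λx. (x x)))) :: AP]; D=∅⟩
3. ⟨S=[clo(λloop. ((λx. (x x)) (λx. (x x))), ∅) :: 0]; E=∅; C=[AP]; D=∅⟩
4. ⟨S=∅; E={loop↦0}; C=[((λx. (x x)) (λx. (x x)))]; D=[(∅, ∅, ∅)]⟩
5. ⟨S=∅; E={loop↦0}; C=[(λx. (x x)) :: (λx. (x x)) :: AP]; D=[(∅, ∅, ∅)]⟩
6. ⟨S=[clo(λx. (x x), {loop↦0})]; E={loop↦0}; C=[(λx. (x x)) :: AP]; D=[(∅, ∅, ∅)]⟩
7. ⟨S=[clo(λx. (x x), {loop↦0}) :: clo(λx. (x x), {loop↦0})]; E={loop↦0}; C=[AP]; D=[(∅, ∅, ∅)]⟩
8. ⟨S=∅; E={x↦clo(λx. (x x), {loop↦0}), loop↦0}; C=[(x x)]; D=[(∅, {loop↦0}, ∅) :: (∅, ∅, ∅)]⟩
9. ⟨S=∅; E={x↦clo(λx. (x x), {loop↦0}), loop↦0}; C=[x :: x :: AP]; D=[(∅, {loop↦0}, ∅) :: (∅, ∅, ∅)]⟩
10. ⟨S=[clo(λx. (x x), {loop↦0})]; E={x↦clo(λx. (x x), {loop↦0}), loop↦0}; C=[x :: AP]; D=[(∅, {loop↦0}, ∅) :: (∅, ∅, ∅)]⟩
11. ⟨S=[clo(λx. (x x), {loop↦0}) :: clo(λx. (x x), {loop↦0})]; E={x↦clo(λx. (x x), {loop↦0}), loop↦0}; C=[AP]; D=[(∅, {loop↦0}, ∅) :: (∅, ∅, ∅)]⟩
12. ⟨S=∅; E={x↦clo(λx. (x x), {loop↦0}), loop↦0}; C=[(x x)]; D=[(∅, {x↦clo(λx. (x x), {loop↦0}), loop↦0}, ∅) :: (∅, {loop↦0}, ∅) :: (∅, ∅, ∅)]⟩
13. ⟨S=∅; E={x↦clo(λx. (x x), {loop↦0}), loop↦0}; C=[x :: x :: AP]; D=[(∅, {x↦clo(λx. (x x), {loop↦0}), loop↦0}, ∅) :: (∅, {loop↦0}, ∅) :: (∅, ∅, ∅)]⟩
14. ⟨S=[clo(λx. (x x), {loop↦0})]; E={x↦clo(λx. (x x), {loop↦0}), loop↦0}; C=[x :: AP]; D=[(∅, {x↦clo(λx. (x x), {loop↦0}), loop↦0}, ∅) :: (∅, {loop↦0}, ∅) :: (∅, ∅, ∅)]⟩
15. ⟨S=[clo(λx. (x x), {loop↦0}) :: clo(λx. (x x), {loop↦0})]; E={x↦clo(λx. (x x), {loop↦0}), loop↦0}; C=[AP]; D=[(∅, {x↦clo(λx. (x x), {loop↦0}), loop↦0}, ∅) :: (∅, {loop↦0}, ∅) :: (∅, ∅, ∅)]⟩
16. ⟨S=∅; E={x↦clo(λx. (x x), {loop↦0}), loop↦0}; C=[(x x)]; D=[(∅, {x↦clo(λx. (x x), {loop↦0}), loop↦0}, ∅) :: (∅, {x↦clo(λx. (x x), {loop↦0}), loop↦0}, ∅) :: (∅, {loop↦0}, ∅) :: (∅, ∅, ∅)]⟩
→ 16 transitions taken and the configuration is still not final: no result within 16 steps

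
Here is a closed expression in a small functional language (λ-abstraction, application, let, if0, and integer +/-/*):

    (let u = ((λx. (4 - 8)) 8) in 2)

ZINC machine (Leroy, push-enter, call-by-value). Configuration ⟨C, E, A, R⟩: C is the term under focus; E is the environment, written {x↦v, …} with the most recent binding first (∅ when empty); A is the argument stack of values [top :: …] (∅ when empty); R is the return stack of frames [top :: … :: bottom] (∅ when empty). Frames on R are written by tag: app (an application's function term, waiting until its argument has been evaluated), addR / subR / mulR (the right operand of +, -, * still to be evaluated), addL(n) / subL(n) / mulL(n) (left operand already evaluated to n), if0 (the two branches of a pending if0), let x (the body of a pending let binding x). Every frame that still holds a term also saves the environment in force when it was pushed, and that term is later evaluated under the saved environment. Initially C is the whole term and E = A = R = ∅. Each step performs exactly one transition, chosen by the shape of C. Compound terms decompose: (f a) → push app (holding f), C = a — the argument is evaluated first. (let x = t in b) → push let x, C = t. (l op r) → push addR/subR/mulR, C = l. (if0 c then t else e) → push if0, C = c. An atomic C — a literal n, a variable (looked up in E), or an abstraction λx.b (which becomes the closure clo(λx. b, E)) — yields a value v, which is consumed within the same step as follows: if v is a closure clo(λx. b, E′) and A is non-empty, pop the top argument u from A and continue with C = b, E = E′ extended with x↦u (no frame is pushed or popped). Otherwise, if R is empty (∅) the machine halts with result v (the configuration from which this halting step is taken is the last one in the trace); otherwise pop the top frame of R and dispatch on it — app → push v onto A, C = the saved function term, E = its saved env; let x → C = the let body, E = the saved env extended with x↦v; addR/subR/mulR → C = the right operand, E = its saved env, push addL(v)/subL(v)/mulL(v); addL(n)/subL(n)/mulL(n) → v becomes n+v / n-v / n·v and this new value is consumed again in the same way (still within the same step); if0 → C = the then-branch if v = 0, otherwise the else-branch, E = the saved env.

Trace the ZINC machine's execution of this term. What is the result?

Answer: 2

Derivation:
0. ⟨C=(let u = ((λx. (4 - 8)) 8) in 2); E=∅; A=∅; R=∅⟩
1. ⟨C=((λx. (4 - 8)) 8); E=∅; A=∅; R=[let u]⟩
2. ⟨C=8; E=∅; A=∅; R=[app :: let u]⟩
3. ⟨C=(λx. (4 - 8)); E=∅; A=[8]; R=[let u]⟩
4. ⟨C=(4 - 8); E={x↦8}; A=∅; R=[let u]⟩
5. ⟨C=4; E={x↦8}; A=∅; R=[subR :: let u]⟩
6. ⟨C=8; E={x↦8}; A=∅; R=[subL(4) :: let u]⟩
7. ⟨C=2; E={u↦-4}; A=∅; R=∅⟩
→ final value 2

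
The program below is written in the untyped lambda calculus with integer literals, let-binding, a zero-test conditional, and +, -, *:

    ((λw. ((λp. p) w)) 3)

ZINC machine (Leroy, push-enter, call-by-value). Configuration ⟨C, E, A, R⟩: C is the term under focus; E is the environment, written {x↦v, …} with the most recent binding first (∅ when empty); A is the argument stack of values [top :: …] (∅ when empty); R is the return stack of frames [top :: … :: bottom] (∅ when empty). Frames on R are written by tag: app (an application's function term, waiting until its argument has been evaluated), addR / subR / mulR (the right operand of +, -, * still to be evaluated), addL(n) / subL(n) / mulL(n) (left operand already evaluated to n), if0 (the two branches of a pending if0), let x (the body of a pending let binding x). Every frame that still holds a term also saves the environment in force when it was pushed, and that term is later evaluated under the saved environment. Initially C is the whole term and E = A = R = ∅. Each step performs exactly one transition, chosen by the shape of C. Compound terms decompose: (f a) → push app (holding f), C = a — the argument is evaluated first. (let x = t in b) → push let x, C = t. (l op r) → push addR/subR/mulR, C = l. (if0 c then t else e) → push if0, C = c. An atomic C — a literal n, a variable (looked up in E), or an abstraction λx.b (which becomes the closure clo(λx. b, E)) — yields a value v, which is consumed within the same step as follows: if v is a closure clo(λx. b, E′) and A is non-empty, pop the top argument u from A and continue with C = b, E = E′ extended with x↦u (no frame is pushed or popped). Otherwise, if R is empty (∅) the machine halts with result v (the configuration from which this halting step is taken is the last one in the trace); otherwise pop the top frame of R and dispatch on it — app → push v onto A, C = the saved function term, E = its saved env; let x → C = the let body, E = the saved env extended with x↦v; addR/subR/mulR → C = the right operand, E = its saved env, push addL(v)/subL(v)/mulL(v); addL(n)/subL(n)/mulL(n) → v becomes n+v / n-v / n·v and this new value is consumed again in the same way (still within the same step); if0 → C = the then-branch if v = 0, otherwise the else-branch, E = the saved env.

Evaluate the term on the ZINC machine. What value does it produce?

Answer: 3

Derivation:
0. ⟨C=((λw. ((λp. p) w)) 3); E=∅; A=∅; R=∅⟩
1. ⟨C=3; E=∅; A=∅; R=[app]⟩
2. ⟨C=(λw. ((λp. p) w)); E=∅; A=[3]; R=∅⟩
3. ⟨C=((λp. p) w); E={w↦3}; A=∅; R=∅⟩
4. ⟨C=w; E={w↦3}; A=∅; R=[app]⟩
5. ⟨C=(λp. p); E={w↦3}; A=[3]; R=∅⟩
6. ⟨C=p; E={p↦3, w↦3}; A=∅; R=∅⟩
→ final value 3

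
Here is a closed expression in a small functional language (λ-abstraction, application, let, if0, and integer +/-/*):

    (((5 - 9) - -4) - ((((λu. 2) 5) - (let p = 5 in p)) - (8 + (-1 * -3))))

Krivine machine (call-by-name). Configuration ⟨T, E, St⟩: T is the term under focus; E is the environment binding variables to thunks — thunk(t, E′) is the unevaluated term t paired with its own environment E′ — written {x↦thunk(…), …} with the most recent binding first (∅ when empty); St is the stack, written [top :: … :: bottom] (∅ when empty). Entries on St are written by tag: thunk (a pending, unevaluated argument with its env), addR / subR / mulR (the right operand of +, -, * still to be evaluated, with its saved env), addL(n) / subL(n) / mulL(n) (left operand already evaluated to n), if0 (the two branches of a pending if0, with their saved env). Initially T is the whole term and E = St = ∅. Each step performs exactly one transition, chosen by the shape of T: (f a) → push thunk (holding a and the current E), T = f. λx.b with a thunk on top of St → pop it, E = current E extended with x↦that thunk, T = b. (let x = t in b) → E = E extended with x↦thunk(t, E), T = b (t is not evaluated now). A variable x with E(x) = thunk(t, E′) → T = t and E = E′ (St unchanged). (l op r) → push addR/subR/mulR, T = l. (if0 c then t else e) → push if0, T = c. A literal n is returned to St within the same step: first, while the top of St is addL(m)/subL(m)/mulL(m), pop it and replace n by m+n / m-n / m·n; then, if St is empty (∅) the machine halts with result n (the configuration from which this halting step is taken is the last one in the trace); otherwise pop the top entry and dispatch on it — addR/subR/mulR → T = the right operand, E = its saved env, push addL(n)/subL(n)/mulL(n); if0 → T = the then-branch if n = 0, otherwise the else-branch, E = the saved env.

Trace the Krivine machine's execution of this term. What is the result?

t=0: <T=(((5 - 9) - -4) - ((((λu. 2) 5) - (let p = 5 in p)) - (8 + (-1 * -3)))), E=∅, St=∅>
t=1: <T=((5 - 9) - -4), E=∅, St=[subR]>
t=2: <T=(5 - 9), E=∅, St=[subR :: subR]>
t=3: <T=5, E=∅, St=[subR :: subR :: subR]>
t=4: <T=9, E=∅, St=[subL(5) :: subR :: subR]>
t=5: <T=-4, E=∅, St=[subL(-4) :: subR]>
t=6: <T=((((λu. 2) 5) - (let p = 5 in p)) - (8 + (-1 * -3))), E=∅, St=[subL(0)]>
t=7: <T=(((λu. 2) 5) - (let p = 5 in p)), E=∅, St=[subR :: subL(0)]>
t=8: <T=((λu. 2) 5), E=∅, St=[subR :: subR :: subL(0)]>
t=9: <T=(λu. 2), E=∅, St=[thunk :: subR :: subR :: subL(0)]>
t=10: <T=2, E={u↦thunk(5, ∅)}, St=[subR :: subR :: subL(0)]>
t=11: <T=(let p = 5 in p), E=∅, St=[subL(2) :: subR :: subL(0)]>
t=12: <T=p, E={p↦thunk(5, ∅)}, St=[subL(2) :: subR :: subL(0)]>
t=13: <T=5, E=∅, St=[subL(2) :: subR :: subL(0)]>
t=14: <T=(8 + (-1 * -3)), E=∅, St=[subL(-3) :: subL(0)]>
t=15: <T=8, E=∅, St=[addR :: subL(-3) :: subL(0)]>
t=16: <T=(-1 * -3), E=∅, St=[addL(8) :: subL(-3) :: subL(0)]>
t=17: <T=-1, E=∅, St=[mulR :: addL(8) :: subL(-3) :: subL(0)]>
t=18: <T=-3, E=∅, St=[mulL(-1) :: addL(8) :: subL(-3) :: subL(0)]>
→ final value 14

Answer: 14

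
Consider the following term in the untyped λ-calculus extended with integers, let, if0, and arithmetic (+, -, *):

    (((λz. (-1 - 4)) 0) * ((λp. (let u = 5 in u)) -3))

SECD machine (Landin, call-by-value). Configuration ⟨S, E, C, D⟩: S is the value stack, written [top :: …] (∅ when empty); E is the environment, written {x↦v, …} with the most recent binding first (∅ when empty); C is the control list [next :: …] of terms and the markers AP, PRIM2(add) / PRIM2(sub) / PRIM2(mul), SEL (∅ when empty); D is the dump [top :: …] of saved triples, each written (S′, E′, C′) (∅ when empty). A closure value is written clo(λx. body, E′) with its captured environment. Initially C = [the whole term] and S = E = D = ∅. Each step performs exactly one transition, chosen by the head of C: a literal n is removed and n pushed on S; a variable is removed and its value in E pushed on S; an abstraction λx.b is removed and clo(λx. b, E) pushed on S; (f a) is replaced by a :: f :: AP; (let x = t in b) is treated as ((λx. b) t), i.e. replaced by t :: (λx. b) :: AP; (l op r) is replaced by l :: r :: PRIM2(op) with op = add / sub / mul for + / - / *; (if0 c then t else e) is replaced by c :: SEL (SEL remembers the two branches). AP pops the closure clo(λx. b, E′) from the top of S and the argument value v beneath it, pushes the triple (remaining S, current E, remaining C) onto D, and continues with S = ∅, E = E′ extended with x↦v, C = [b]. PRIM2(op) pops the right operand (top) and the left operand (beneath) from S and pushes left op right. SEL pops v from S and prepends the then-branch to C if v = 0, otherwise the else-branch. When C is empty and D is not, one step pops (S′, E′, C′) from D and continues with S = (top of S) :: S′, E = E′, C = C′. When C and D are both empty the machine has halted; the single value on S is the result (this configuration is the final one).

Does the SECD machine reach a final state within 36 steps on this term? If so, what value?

t=0: ⟨S=∅; E=∅; C=[(((λz. (-1 - 4)) 0) * ((λp. (let u = 5 in u)) -3))]; D=∅⟩
t=1: ⟨S=∅; E=∅; C=[((λz. (-1 - 4)) 0) :: ((λp. (let u = 5 in u)) -3) :: PRIM2(mul)]; D=∅⟩
t=2: ⟨S=∅; E=∅; C=[0 :: (λz. (-1 - 4)) :: AP :: ((λp. (let u = 5 in u)) -3) :: PRIM2(mul)]; D=∅⟩
t=3: ⟨S=[0]; E=∅; C=[(λz. (-1 - 4)) :: AP :: ((λp. (let u = 5 in u)) -3) :: PRIM2(mul)]; D=∅⟩
t=4: ⟨S=[clo(λz. (-1 - 4), ∅) :: 0]; E=∅; C=[AP :: ((λp. (let u = 5 in u)) -3) :: PRIM2(mul)]; D=∅⟩
t=5: ⟨S=∅; E={z↦0}; C=[(-1 - 4)]; D=[(∅, ∅, [((λp. (let u = 5 in u)) -3) :: PRIM2(mul)])]⟩
t=6: ⟨S=∅; E={z↦0}; C=[-1 :: 4 :: PRIM2(sub)]; D=[(∅, ∅, [((λp. (let u = 5 in u)) -3) :: PRIM2(mul)])]⟩
t=7: ⟨S=[-1]; E={z↦0}; C=[4 :: PRIM2(sub)]; D=[(∅, ∅, [((λp. (let u = 5 in u)) -3) :: PRIM2(mul)])]⟩
t=8: ⟨S=[4 :: -1]; E={z↦0}; C=[PRIM2(sub)]; D=[(∅, ∅, [((λp. (let u = 5 in u)) -3) :: PRIM2(mul)])]⟩
t=9: ⟨S=[-5]; E={z↦0}; C=∅; D=[(∅, ∅, [((λp. (let u = 5 in u)) -3) :: PRIM2(mul)])]⟩
t=10: ⟨S=[-5]; E=∅; C=[((λp. (let u = 5 in u)) -3) :: PRIM2(mul)]; D=∅⟩
t=11: ⟨S=[-5]; E=∅; C=[-3 :: (λp. (let u = 5 in u)) :: AP :: PRIM2(mul)]; D=∅⟩
t=12: ⟨S=[-3 :: -5]; E=∅; C=[(λp. (let u = 5 in u)) :: AP :: PRIM2(mul)]; D=∅⟩
t=13: ⟨S=[clo(λp. (let u = 5 in u), ∅) :: -3 :: -5]; E=∅; C=[AP :: PRIM2(mul)]; D=∅⟩
t=14: ⟨S=∅; E={p↦-3}; C=[(let u = 5 in u)]; D=[([-5], ∅, [PRIM2(mul)])]⟩
t=15: ⟨S=∅; E={p↦-3}; C=[5 :: (λu. u) :: AP]; D=[([-5], ∅, [PRIM2(mul)])]⟩
t=16: ⟨S=[5]; E={p↦-3}; C=[(λu. u) :: AP]; D=[([-5], ∅, [PRIM2(mul)])]⟩
t=17: ⟨S=[clo(λu. u, {p↦-3}) :: 5]; E={p↦-3}; C=[AP]; D=[([-5], ∅, [PRIM2(mul)])]⟩
t=18: ⟨S=∅; E={u↦5, p↦-3}; C=[u]; D=[(∅, {p↦-3}, ∅) :: ([-5], ∅, [PRIM2(mul)])]⟩
t=19: ⟨S=[5]; E={u↦5, p↦-3}; C=∅; D=[(∅, {p↦-3}, ∅) :: ([-5], ∅, [PRIM2(mul)])]⟩
t=20: ⟨S=[5]; E={p↦-3}; C=∅; D=[([-5], ∅, [PRIM2(mul)])]⟩
t=21: ⟨S=[5 :: -5]; E=∅; C=[PRIM2(mul)]; D=∅⟩
t=22: ⟨S=[-25]; E=∅; C=∅; D=∅⟩
→ final value -25

Answer: -25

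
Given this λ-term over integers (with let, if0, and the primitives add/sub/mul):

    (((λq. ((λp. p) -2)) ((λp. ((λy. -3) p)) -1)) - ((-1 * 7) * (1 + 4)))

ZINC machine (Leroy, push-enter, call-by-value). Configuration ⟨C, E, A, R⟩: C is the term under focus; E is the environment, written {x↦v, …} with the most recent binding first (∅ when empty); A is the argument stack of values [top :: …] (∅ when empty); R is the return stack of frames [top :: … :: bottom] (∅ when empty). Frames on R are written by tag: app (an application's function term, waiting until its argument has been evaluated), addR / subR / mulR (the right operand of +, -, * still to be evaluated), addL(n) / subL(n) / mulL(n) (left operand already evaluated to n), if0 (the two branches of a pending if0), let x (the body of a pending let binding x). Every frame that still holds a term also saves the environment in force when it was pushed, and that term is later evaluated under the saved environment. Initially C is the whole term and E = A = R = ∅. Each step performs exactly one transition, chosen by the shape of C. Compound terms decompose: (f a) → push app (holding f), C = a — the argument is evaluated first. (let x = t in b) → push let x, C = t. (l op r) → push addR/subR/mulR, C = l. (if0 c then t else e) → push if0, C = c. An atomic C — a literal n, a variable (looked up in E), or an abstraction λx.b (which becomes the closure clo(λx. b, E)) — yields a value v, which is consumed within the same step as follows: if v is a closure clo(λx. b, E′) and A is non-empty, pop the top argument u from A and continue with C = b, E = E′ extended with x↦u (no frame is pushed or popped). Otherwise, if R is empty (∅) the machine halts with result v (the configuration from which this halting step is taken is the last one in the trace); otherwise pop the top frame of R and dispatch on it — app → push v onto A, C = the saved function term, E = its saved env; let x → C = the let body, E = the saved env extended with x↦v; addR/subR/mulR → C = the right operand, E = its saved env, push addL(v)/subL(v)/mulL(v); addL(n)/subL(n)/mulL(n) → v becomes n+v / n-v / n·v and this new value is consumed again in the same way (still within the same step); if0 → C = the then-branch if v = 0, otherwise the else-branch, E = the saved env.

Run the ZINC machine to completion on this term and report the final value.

Answer: 33

Derivation:
[0] <C=(((λq. ((λp. p) -2)) ((λp. ((λy. -3) p)) -1)) - ((-1 * 7) * (1 + 4))), E=∅, A=∅, R=∅>
[1] <C=((λq. ((λp. p) -2)) ((λp. ((λy. -3) p)) -1)), E=∅, A=∅, R=[subR]>
[2] <C=((λp. ((λy. -3) p)) -1), E=∅, A=∅, R=[app :: subR]>
[3] <C=-1, E=∅, A=∅, R=[app :: app :: subR]>
[4] <C=(λp. ((λy. -3) p)), E=∅, A=[-1], R=[app :: subR]>
[5] <C=((λy. -3) p), E={p↦-1}, A=∅, R=[app :: subR]>
[6] <C=p, E={p↦-1}, A=∅, R=[app :: app :: subR]>
[7] <C=(λy. -3), E={p↦-1}, A=[-1], R=[app :: subR]>
[8] <C=-3, E={y↦-1, p↦-1}, A=∅, R=[app :: subR]>
[9] <C=(λq. ((λp. p) -2)), E=∅, A=[-3], R=[subR]>
[10] <C=((λp. p) -2), E={q↦-3}, A=∅, R=[subR]>
[11] <C=-2, E={q↦-3}, A=∅, R=[app :: subR]>
[12] <C=(λp. p), E={q↦-3}, A=[-2], R=[subR]>
[13] <C=p, E={p↦-2, q↦-3}, A=∅, R=[subR]>
[14] <C=((-1 * 7) * (1 + 4)), E=∅, A=∅, R=[subL(-2)]>
[15] <C=(-1 * 7), E=∅, A=∅, R=[mulR :: subL(-2)]>
[16] <C=-1, E=∅, A=∅, R=[mulR :: mulR :: subL(-2)]>
[17] <C=7, E=∅, A=∅, R=[mulL(-1) :: mulR :: subL(-2)]>
[18] <C=(1 + 4), E=∅, A=∅, R=[mulL(-7) :: subL(-2)]>
[19] <C=1, E=∅, A=∅, R=[addR :: mulL(-7) :: subL(-2)]>
[20] <C=4, E=∅, A=∅, R=[addL(1) :: mulL(-7) :: subL(-2)]>
→ final value 33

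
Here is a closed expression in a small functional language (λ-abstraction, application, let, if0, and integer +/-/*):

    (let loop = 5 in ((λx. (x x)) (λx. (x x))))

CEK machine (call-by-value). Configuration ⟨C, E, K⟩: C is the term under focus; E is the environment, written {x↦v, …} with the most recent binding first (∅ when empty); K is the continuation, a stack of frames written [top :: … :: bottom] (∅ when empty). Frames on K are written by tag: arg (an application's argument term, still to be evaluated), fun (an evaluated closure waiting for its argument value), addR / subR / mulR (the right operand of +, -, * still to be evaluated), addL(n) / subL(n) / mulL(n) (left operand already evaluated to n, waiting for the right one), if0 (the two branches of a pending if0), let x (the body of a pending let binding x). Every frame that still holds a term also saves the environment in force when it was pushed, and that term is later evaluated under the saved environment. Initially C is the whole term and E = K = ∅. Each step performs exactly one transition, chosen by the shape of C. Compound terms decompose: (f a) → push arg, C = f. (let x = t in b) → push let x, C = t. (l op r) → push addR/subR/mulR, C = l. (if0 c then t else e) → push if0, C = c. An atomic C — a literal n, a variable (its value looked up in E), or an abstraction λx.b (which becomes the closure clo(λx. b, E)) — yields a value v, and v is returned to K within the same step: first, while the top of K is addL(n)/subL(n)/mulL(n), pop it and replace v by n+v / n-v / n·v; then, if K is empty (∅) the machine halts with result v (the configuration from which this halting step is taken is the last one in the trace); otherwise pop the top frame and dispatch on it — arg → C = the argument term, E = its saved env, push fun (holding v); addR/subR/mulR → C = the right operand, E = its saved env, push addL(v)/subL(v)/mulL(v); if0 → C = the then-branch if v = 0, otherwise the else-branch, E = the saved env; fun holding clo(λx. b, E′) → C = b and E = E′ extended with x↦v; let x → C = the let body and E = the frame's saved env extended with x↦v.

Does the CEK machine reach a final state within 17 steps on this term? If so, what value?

[0] <C=(let loop = 5 in ((λx. (x x)) (λx. (x x)))), E=∅, K=∅>
[1] <C=5, E=∅, K=[let loop]>
[2] <C=((λx. (x x)) (λx. (x x))), E={loop↦5}, K=∅>
[3] <C=(λx. (x x)), E={loop↦5}, K=[arg]>
[4] <C=(λx. (x x)), E={loop↦5}, K=[fun]>
[5] <C=(x x), E={x↦clo(λx. (x x), {loop↦5}), loop↦5}, K=∅>
[6] <C=x, E={x↦clo(λx. (x x), {loop↦5}), loop↦5}, K=[arg]>
[7] <C=x, E={x↦clo(λx. (x x), {loop↦5}), loop↦5}, K=[fun]>
… configuration repeats with period 3 (steps 5–7 recur indefinitely) …

Answer: DIVERGES (no final state within 17 steps)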